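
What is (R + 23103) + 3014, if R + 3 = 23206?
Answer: 49320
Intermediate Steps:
R = 23203 (R = -3 + 23206 = 23203)
(R + 23103) + 3014 = (23203 + 23103) + 3014 = 46306 + 3014 = 49320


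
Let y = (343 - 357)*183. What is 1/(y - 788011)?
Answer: -1/790573 ≈ -1.2649e-6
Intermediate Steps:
y = -2562 (y = -14*183 = -2562)
1/(y - 788011) = 1/(-2562 - 788011) = 1/(-790573) = -1/790573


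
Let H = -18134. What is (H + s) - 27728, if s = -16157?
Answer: -62019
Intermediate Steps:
(H + s) - 27728 = (-18134 - 16157) - 27728 = -34291 - 27728 = -62019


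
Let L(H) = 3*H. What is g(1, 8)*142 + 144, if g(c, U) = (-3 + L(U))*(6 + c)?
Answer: 21018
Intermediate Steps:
g(c, U) = (-3 + 3*U)*(6 + c)
g(1, 8)*142 + 144 = (-18 - 3*1 + 18*8 + 3*8*1)*142 + 144 = (-18 - 3 + 144 + 24)*142 + 144 = 147*142 + 144 = 20874 + 144 = 21018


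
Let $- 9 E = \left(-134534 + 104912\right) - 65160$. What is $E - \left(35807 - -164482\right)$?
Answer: $- \frac{569273}{3} \approx -1.8976 \cdot 10^{5}$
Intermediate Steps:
$E = \frac{31594}{3}$ ($E = - \frac{\left(-134534 + 104912\right) - 65160}{9} = - \frac{-29622 - 65160}{9} = \left(- \frac{1}{9}\right) \left(-94782\right) = \frac{31594}{3} \approx 10531.0$)
$E - \left(35807 - -164482\right) = \frac{31594}{3} - \left(35807 - -164482\right) = \frac{31594}{3} - \left(35807 + 164482\right) = \frac{31594}{3} - 200289 = - \frac{569273}{3}$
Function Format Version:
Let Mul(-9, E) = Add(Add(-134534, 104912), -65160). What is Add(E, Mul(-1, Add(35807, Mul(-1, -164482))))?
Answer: Rational(-569273, 3) ≈ -1.8976e+5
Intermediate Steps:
E = Rational(31594, 3) (E = Mul(Rational(-1, 9), Add(Add(-134534, 104912), -65160)) = Mul(Rational(-1, 9), Add(-29622, -65160)) = Mul(Rational(-1, 9), -94782) = Rational(31594, 3) ≈ 10531.)
Add(E, Mul(-1, Add(35807, Mul(-1, -164482)))) = Add(Rational(31594, 3), Mul(-1, Add(35807, Mul(-1, -164482)))) = Add(Rational(31594, 3), Mul(-1, Add(35807, 164482))) = Add(Rational(31594, 3), Mul(-1, 200289)) = Add(Rational(31594, 3), -200289) = Rational(-569273, 3)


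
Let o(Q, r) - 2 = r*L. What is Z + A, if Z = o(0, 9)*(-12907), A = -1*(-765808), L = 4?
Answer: 275342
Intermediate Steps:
A = 765808
o(Q, r) = 2 + 4*r (o(Q, r) = 2 + r*4 = 2 + 4*r)
Z = -490466 (Z = (2 + 4*9)*(-12907) = (2 + 36)*(-12907) = 38*(-12907) = -490466)
Z + A = -490466 + 765808 = 275342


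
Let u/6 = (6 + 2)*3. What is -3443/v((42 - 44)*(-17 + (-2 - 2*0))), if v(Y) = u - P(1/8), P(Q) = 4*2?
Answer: -3443/136 ≈ -25.316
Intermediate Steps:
P(Q) = 8
u = 144 (u = 6*((6 + 2)*3) = 6*(8*3) = 6*24 = 144)
v(Y) = 136 (v(Y) = 144 - 1*8 = 144 - 8 = 136)
-3443/v((42 - 44)*(-17 + (-2 - 2*0))) = -3443/136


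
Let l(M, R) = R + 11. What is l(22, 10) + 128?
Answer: 149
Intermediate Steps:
l(M, R) = 11 + R
l(22, 10) + 128 = (11 + 10) + 128 = 21 + 128 = 149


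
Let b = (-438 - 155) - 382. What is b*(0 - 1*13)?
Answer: 12675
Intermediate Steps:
b = -975 (b = -593 - 382 = -975)
b*(0 - 1*13) = -975*(0 - 1*13) = -975*(0 - 13) = -975*(-13) = 12675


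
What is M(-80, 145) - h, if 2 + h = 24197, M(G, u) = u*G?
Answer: -35795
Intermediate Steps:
M(G, u) = G*u
h = 24195 (h = -2 + 24197 = 24195)
M(-80, 145) - h = -80*145 - 1*24195 = -11600 - 24195 = -35795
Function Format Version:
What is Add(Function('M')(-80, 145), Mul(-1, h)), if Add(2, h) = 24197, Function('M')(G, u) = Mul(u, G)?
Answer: -35795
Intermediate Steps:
Function('M')(G, u) = Mul(G, u)
h = 24195 (h = Add(-2, 24197) = 24195)
Add(Function('M')(-80, 145), Mul(-1, h)) = Add(Mul(-80, 145), Mul(-1, 24195)) = Add(-11600, -24195) = -35795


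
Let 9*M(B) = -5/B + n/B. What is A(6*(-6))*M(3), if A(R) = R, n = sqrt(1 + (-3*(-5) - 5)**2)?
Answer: 20/3 - 4*sqrt(101)/3 ≈ -6.7332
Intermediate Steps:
n = sqrt(101) (n = sqrt(1 + (15 - 5)**2) = sqrt(1 + 10**2) = sqrt(1 + 100) = sqrt(101) ≈ 10.050)
M(B) = -5/(9*B) + sqrt(101)/(9*B) (M(B) = (-5/B + sqrt(101)/B)/9 = -5/(9*B) + sqrt(101)/(9*B))
A(6*(-6))*M(3) = (6*(-6))*((1/9)*(-5 + sqrt(101))/3) = -4*(-5 + sqrt(101))/3 = -36*(-5/27 + sqrt(101)/27) = 20/3 - 4*sqrt(101)/3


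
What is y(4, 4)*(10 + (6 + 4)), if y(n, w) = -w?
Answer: -80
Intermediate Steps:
y(4, 4)*(10 + (6 + 4)) = (-1*4)*(10 + (6 + 4)) = -4*(10 + 10) = -4*20 = -80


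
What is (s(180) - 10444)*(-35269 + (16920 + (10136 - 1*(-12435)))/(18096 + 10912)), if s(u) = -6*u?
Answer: 2947388787341/7252 ≈ 4.0642e+8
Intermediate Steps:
(s(180) - 10444)*(-35269 + (16920 + (10136 - 1*(-12435)))/(18096 + 10912)) = (-6*180 - 10444)*(-35269 + (16920 + (10136 - 1*(-12435)))/(18096 + 10912)) = (-1080 - 10444)*(-35269 + (16920 + (10136 + 12435))/29008) = -11524*(-35269 + (16920 + 22571)*(1/29008)) = -11524*(-35269 + 39491*(1/29008)) = -11524*(-35269 + 39491/29008) = -11524*(-1023043661/29008) = 2947388787341/7252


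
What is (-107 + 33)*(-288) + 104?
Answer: 21416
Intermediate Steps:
(-107 + 33)*(-288) + 104 = -74*(-288) + 104 = 21312 + 104 = 21416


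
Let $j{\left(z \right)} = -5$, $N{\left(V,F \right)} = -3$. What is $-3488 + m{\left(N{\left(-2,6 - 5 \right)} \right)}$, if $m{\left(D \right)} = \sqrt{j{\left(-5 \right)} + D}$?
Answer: $-3488 + 2 i \sqrt{2} \approx -3488.0 + 2.8284 i$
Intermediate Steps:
$m{\left(D \right)} = \sqrt{-5 + D}$
$-3488 + m{\left(N{\left(-2,6 - 5 \right)} \right)} = -3488 + \sqrt{-5 - 3} = -3488 + \sqrt{-8} = -3488 + 2 i \sqrt{2}$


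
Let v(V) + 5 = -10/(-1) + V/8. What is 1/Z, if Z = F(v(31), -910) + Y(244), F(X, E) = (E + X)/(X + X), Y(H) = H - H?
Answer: -142/7209 ≈ -0.019698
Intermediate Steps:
Y(H) = 0
v(V) = 5 + V/8 (v(V) = -5 + (-10/(-1) + V/8) = -5 + (-10*(-1) + V*(⅛)) = -5 + (10 + V/8) = 5 + V/8)
F(X, E) = (E + X)/(2*X) (F(X, E) = (E + X)/((2*X)) = (E + X)*(1/(2*X)) = (E + X)/(2*X))
Z = -7209/142 (Z = (-910 + (5 + (⅛)*31))/(2*(5 + (⅛)*31)) + 0 = (-910 + (5 + 31/8))/(2*(5 + 31/8)) + 0 = (-910 + 71/8)/(2*(71/8)) + 0 = (½)*(8/71)*(-7209/8) + 0 = -7209/142 + 0 = -7209/142 ≈ -50.768)
1/Z = 1/(-7209/142) = -142/7209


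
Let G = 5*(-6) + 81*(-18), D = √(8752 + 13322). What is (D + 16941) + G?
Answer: 15453 + √22074 ≈ 15602.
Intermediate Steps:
D = √22074 ≈ 148.57
G = -1488 (G = -30 - 1458 = -1488)
(D + 16941) + G = (√22074 + 16941) - 1488 = (16941 + √22074) - 1488 = 15453 + √22074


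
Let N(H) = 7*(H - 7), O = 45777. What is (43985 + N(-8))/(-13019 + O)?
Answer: 21940/16379 ≈ 1.3395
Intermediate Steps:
N(H) = -49 + 7*H (N(H) = 7*(-7 + H) = -49 + 7*H)
(43985 + N(-8))/(-13019 + O) = (43985 + (-49 + 7*(-8)))/(-13019 + 45777) = (43985 + (-49 - 56))/32758 = (43985 - 105)*(1/32758) = 43880*(1/32758) = 21940/16379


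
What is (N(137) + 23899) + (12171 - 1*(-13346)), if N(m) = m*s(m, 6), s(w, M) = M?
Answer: 50238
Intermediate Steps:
N(m) = 6*m (N(m) = m*6 = 6*m)
(N(137) + 23899) + (12171 - 1*(-13346)) = (6*137 + 23899) + (12171 - 1*(-13346)) = (822 + 23899) + (12171 + 13346) = 24721 + 25517 = 50238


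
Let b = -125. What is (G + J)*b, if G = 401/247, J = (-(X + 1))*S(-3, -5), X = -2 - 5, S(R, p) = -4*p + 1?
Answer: -3940375/247 ≈ -15953.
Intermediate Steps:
S(R, p) = 1 - 4*p
X = -7
J = 126 (J = (-(-7 + 1))*(1 - 4*(-5)) = (-1*(-6))*(1 + 20) = 6*21 = 126)
G = 401/247 (G = 401*(1/247) = 401/247 ≈ 1.6235)
(G + J)*b = (401/247 + 126)*(-125) = (31523/247)*(-125) = -3940375/247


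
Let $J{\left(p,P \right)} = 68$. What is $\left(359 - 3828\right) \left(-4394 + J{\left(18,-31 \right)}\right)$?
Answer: $15006894$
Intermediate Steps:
$\left(359 - 3828\right) \left(-4394 + J{\left(18,-31 \right)}\right) = \left(359 - 3828\right) \left(-4394 + 68\right) = \left(-3469\right) \left(-4326\right) = 15006894$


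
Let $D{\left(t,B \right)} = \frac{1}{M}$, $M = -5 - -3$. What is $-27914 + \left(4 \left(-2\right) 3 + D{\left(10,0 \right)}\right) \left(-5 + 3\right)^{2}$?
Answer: $-28012$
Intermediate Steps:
$M = -2$ ($M = -5 + 3 = -2$)
$D{\left(t,B \right)} = - \frac{1}{2}$ ($D{\left(t,B \right)} = \frac{1}{-2} = - \frac{1}{2}$)
$-27914 + \left(4 \left(-2\right) 3 + D{\left(10,0 \right)}\right) \left(-5 + 3\right)^{2} = -27914 + \left(4 \left(-2\right) 3 - \frac{1}{2}\right) \left(-5 + 3\right)^{2} = -27914 + \left(\left(-8\right) 3 - \frac{1}{2}\right) \left(-2\right)^{2} = -27914 + \left(-24 - \frac{1}{2}\right) 4 = -27914 - 98 = -28012$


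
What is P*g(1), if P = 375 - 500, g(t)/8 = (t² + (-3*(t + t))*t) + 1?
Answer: 4000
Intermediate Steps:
g(t) = 8 - 40*t² (g(t) = 8*((t² + (-3*(t + t))*t) + 1) = 8*((t² + (-6*t)*t) + 1) = 8*((t² - 6*t²) + 1) = 8*(-5*t² + 1) = 8*(1 - 5*t²) = 8 - 40*t²)
P = -125
P*g(1) = -125*(8 - 40*1²) = -125*(8 - 40*1) = -125*(8 - 40) = -125*(-32) = 4000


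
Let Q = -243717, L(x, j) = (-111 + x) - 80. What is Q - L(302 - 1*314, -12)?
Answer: -243514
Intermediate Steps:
L(x, j) = -191 + x
Q - L(302 - 1*314, -12) = -243717 - (-191 + (302 - 1*314)) = -243717 - (-191 + (302 - 314)) = -243717 - (-191 - 12) = -243717 - 1*(-203) = -243717 + 203 = -243514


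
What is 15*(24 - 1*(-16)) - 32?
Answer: 568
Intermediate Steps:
15*(24 - 1*(-16)) - 32 = 15*(24 + 16) - 32 = 15*40 - 32 = 600 - 32 = 568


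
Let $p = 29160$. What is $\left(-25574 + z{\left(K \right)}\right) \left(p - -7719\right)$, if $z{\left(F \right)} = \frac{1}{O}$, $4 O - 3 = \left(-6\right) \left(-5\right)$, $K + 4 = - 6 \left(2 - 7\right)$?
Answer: $- \frac{10374529834}{11} \approx -9.4314 \cdot 10^{8}$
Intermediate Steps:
$K = 26$ ($K = -4 - 6 \left(2 - 7\right) = -4 - -30 = -4 + 30 = 26$)
$O = \frac{33}{4}$ ($O = \frac{3}{4} + \frac{\left(-6\right) \left(-5\right)}{4} = \frac{3}{4} + \frac{1}{4} \cdot 30 = \frac{3}{4} + \frac{15}{2} = \frac{33}{4} \approx 8.25$)
$z{\left(F \right)} = \frac{4}{33}$ ($z{\left(F \right)} = \frac{1}{\frac{33}{4}} = \frac{4}{33}$)
$\left(-25574 + z{\left(K \right)}\right) \left(p - -7719\right) = \left(-25574 + \frac{4}{33}\right) \left(29160 - -7719\right) = - \frac{843938 \left(29160 + 7719\right)}{33} = \left(- \frac{843938}{33}\right) 36879 = - \frac{10374529834}{11}$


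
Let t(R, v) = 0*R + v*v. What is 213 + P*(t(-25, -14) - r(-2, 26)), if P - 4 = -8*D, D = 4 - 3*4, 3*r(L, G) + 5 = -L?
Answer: 13609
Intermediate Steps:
r(L, G) = -5/3 - L/3 (r(L, G) = -5/3 + (-L)/3 = -5/3 - L/3)
t(R, v) = v² (t(R, v) = 0 + v² = v²)
D = -8 (D = 4 - 12 = -8)
P = 68 (P = 4 - 8*(-8) = 4 + 64 = 68)
213 + P*(t(-25, -14) - r(-2, 26)) = 213 + 68*((-14)² - (-5/3 - ⅓*(-2))) = 213 + 68*(196 - (-5/3 + ⅔)) = 213 + 68*(196 - 1*(-1)) = 213 + 68*(196 + 1) = 213 + 68*197 = 213 + 13396 = 13609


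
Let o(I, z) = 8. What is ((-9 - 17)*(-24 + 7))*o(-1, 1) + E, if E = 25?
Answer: 3561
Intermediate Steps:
((-9 - 17)*(-24 + 7))*o(-1, 1) + E = ((-9 - 17)*(-24 + 7))*8 + 25 = -26*(-17)*8 + 25 = 442*8 + 25 = 3536 + 25 = 3561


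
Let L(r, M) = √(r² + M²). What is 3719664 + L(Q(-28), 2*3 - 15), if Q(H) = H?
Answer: 3719664 + √865 ≈ 3.7197e+6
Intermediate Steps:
L(r, M) = √(M² + r²)
3719664 + L(Q(-28), 2*3 - 15) = 3719664 + √((2*3 - 15)² + (-28)²) = 3719664 + √((6 - 15)² + 784) = 3719664 + √((-9)² + 784) = 3719664 + √(81 + 784) = 3719664 + √865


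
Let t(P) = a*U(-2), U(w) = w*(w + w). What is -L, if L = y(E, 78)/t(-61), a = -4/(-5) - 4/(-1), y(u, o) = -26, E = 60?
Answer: 65/96 ≈ 0.67708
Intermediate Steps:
U(w) = 2*w² (U(w) = w*(2*w) = 2*w²)
a = 24/5 (a = -4*(-⅕) - 4*(-1) = ⅘ + 4 = 24/5 ≈ 4.8000)
t(P) = 192/5 (t(P) = 24*(2*(-2)²)/5 = 24*(2*4)/5 = (24/5)*8 = 192/5)
L = -65/96 (L = -26/192/5 = -26*5/192 = -65/96 ≈ -0.67708)
-L = -1*(-65/96) = 65/96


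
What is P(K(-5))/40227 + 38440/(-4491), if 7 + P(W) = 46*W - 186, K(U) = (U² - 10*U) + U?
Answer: -510910541/60219819 ≈ -8.4841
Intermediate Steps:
K(U) = U² - 9*U
P(W) = -193 + 46*W (P(W) = -7 + (46*W - 186) = -7 + (-186 + 46*W) = -193 + 46*W)
P(K(-5))/40227 + 38440/(-4491) = (-193 + 46*(-5*(-9 - 5)))/40227 + 38440/(-4491) = (-193 + 46*(-5*(-14)))*(1/40227) + 38440*(-1/4491) = (-193 + 46*70)*(1/40227) - 38440/4491 = (-193 + 3220)*(1/40227) - 38440/4491 = 3027*(1/40227) - 38440/4491 = 1009/13409 - 38440/4491 = -510910541/60219819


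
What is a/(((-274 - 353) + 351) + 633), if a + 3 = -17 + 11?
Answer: -3/119 ≈ -0.025210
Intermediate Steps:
a = -9 (a = -3 + (-17 + 11) = -3 - 6 = -9)
a/(((-274 - 353) + 351) + 633) = -9/(((-274 - 353) + 351) + 633) = -9/((-627 + 351) + 633) = -9/(-276 + 633) = -9/357 = -9*1/357 = -3/119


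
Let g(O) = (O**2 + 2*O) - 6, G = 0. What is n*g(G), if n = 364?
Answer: -2184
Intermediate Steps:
g(O) = -6 + O**2 + 2*O
n*g(G) = 364*(-6 + 0**2 + 2*0) = 364*(-6 + 0 + 0) = 364*(-6) = -2184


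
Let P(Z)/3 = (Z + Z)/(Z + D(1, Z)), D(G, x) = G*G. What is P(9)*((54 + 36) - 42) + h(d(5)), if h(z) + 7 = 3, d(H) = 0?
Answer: 1276/5 ≈ 255.20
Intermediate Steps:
D(G, x) = G**2
h(z) = -4 (h(z) = -7 + 3 = -4)
P(Z) = 6*Z/(1 + Z) (P(Z) = 3*((Z + Z)/(Z + 1**2)) = 3*((2*Z)/(Z + 1)) = 3*((2*Z)/(1 + Z)) = 3*(2*Z/(1 + Z)) = 6*Z/(1 + Z))
P(9)*((54 + 36) - 42) + h(d(5)) = (6*9/(1 + 9))*((54 + 36) - 42) - 4 = (6*9/10)*(90 - 42) - 4 = (6*9*(1/10))*48 - 4 = (27/5)*48 - 4 = 1296/5 - 4 = 1276/5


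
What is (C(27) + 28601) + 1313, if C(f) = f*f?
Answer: 30643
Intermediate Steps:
C(f) = f²
(C(27) + 28601) + 1313 = (27² + 28601) + 1313 = (729 + 28601) + 1313 = 29330 + 1313 = 30643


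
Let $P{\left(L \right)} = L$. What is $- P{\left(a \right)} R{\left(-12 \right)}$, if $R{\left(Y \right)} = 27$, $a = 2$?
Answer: $-54$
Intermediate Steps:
$- P{\left(a \right)} R{\left(-12 \right)} = - 2 \cdot 27 = \left(-1\right) 54 = -54$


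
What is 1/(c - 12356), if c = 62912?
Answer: 1/50556 ≈ 1.9780e-5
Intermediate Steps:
1/(c - 12356) = 1/(62912 - 12356) = 1/50556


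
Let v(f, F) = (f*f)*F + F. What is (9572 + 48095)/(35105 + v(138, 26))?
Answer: 57667/530275 ≈ 0.10875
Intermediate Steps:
v(f, F) = F + F*f² (v(f, F) = f²*F + F = F*f² + F = F + F*f²)
(9572 + 48095)/(35105 + v(138, 26)) = (9572 + 48095)/(35105 + 26*(1 + 138²)) = 57667/(35105 + 26*(1 + 19044)) = 57667/(35105 + 26*19045) = 57667/(35105 + 495170) = 57667/530275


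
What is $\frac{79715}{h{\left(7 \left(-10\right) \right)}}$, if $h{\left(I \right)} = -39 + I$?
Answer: $- \frac{79715}{109} \approx -731.33$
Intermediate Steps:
$\frac{79715}{h{\left(7 \left(-10\right) \right)}} = \frac{79715}{-39 + 7 \left(-10\right)} = \frac{79715}{-39 - 70} = \frac{79715}{-109} = 79715 \left(- \frac{1}{109}\right) = - \frac{79715}{109}$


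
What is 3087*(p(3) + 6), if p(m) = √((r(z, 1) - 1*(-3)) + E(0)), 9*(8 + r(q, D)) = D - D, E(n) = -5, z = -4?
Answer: 18522 + 3087*I*√10 ≈ 18522.0 + 9762.0*I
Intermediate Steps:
r(q, D) = -8 (r(q, D) = -8 + (D - D)/9 = -8 + (⅑)*0 = -8 + 0 = -8)
p(m) = I*√10 (p(m) = √((-8 - 1*(-3)) - 5) = √((-8 + 3) - 5) = √(-5 - 5) = √(-10) = I*√10)
3087*(p(3) + 6) = 3087*(I*√10 + 6) = 3087*(6 + I*√10) = 18522 + 3087*I*√10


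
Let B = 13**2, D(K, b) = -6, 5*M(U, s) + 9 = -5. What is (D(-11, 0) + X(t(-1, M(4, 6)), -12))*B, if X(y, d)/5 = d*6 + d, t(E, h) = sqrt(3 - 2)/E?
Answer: -71994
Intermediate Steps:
M(U, s) = -14/5 (M(U, s) = -9/5 + (1/5)*(-5) = -9/5 - 1 = -14/5)
t(E, h) = 1/E (t(E, h) = sqrt(1)/E = 1/E)
X(y, d) = 35*d (X(y, d) = 5*(d*6 + d) = 5*(6*d + d) = 5*(7*d) = 35*d)
B = 169
(D(-11, 0) + X(t(-1, M(4, 6)), -12))*B = (-6 + 35*(-12))*169 = (-6 - 420)*169 = -426*169 = -71994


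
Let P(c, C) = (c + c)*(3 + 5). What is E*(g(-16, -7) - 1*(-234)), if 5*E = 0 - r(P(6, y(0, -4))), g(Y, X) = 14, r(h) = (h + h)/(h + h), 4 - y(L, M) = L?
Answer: -248/5 ≈ -49.600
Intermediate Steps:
y(L, M) = 4 - L
P(c, C) = 16*c (P(c, C) = (2*c)*8 = 16*c)
r(h) = 1 (r(h) = (2*h)/((2*h)) = (2*h)*(1/(2*h)) = 1)
E = -1/5 (E = (0 - 1*1)/5 = (0 - 1)/5 = (1/5)*(-1) = -1/5 ≈ -0.20000)
E*(g(-16, -7) - 1*(-234)) = -(14 - 1*(-234))/5 = -(14 + 234)/5 = -1/5*248 = -248/5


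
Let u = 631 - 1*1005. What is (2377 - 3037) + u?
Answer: -1034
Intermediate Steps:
u = -374 (u = 631 - 1005 = -374)
(2377 - 3037) + u = (2377 - 3037) - 374 = -660 - 374 = -1034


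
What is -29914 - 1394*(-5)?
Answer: -22944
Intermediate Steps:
-29914 - 1394*(-5) = -29914 + 6970 = -22944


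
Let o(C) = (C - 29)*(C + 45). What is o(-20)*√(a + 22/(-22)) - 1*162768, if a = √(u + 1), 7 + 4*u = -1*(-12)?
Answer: -162768 - 1225*√2/2 ≈ -1.6363e+5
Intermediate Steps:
u = 5/4 (u = -7/4 + (-1*(-12))/4 = -7/4 + (¼)*12 = -7/4 + 3 = 5/4 ≈ 1.2500)
a = 3/2 (a = √(5/4 + 1) = √(9/4) = 3/2 ≈ 1.5000)
o(C) = (-29 + C)*(45 + C)
o(-20)*√(a + 22/(-22)) - 1*162768 = (-1305 + (-20)² + 16*(-20))*√(3/2 + 22/(-22)) - 1*162768 = (-1305 + 400 - 320)*√(3/2 + 22*(-1/22)) - 162768 = -1225*√(3/2 - 1) - 162768 = -1225*√2/2 - 162768 = -162768 - 1225*√2/2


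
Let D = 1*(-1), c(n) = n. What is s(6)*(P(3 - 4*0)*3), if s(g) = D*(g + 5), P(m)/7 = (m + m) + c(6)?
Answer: -2772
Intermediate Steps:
P(m) = 42 + 14*m (P(m) = 7*((m + m) + 6) = 7*(2*m + 6) = 7*(6 + 2*m) = 42 + 14*m)
D = -1
s(g) = -5 - g (s(g) = -(g + 5) = -(5 + g) = -5 - g)
s(6)*(P(3 - 4*0)*3) = (-5 - 1*6)*((42 + 14*(3 - 4*0))*3) = (-5 - 6)*((42 + 14*(3 + 0))*3) = -11*(42 + 14*3)*3 = -11*(42 + 42)*3 = -924*3 = -11*252 = -2772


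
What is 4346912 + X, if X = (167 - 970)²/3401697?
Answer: 14786878154473/3401697 ≈ 4.3469e+6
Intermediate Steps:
X = 644809/3401697 (X = (-803)²*(1/3401697) = 644809*(1/3401697) = 644809/3401697 ≈ 0.18956)
4346912 + X = 4346912 + 644809/3401697 = 14786878154473/3401697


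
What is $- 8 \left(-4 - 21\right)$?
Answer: $200$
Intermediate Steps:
$- 8 \left(-4 - 21\right) = \left(-8\right) \left(-25\right) = 200$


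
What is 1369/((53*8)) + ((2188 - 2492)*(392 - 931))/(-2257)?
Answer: -66385111/956968 ≈ -69.370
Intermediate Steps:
1369/((53*8)) + ((2188 - 2492)*(392 - 931))/(-2257) = 1369/424 - 304*(-539)*(-1/2257) = 1369*(1/424) + 163856*(-1/2257) = 1369/424 - 163856/2257 = -66385111/956968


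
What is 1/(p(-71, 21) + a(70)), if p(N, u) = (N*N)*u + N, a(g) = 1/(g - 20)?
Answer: 50/5289501 ≈ 9.4527e-6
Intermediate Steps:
a(g) = 1/(-20 + g)
p(N, u) = N + u*N**2 (p(N, u) = N**2*u + N = u*N**2 + N = N + u*N**2)
1/(p(-71, 21) + a(70)) = 1/(-71*(1 - 71*21) + 1/(-20 + 70)) = 1/(-71*(1 - 1491) + 1/50) = 1/(-71*(-1490) + 1/50) = 1/(105790 + 1/50) = 1/(5289501/50) = 50/5289501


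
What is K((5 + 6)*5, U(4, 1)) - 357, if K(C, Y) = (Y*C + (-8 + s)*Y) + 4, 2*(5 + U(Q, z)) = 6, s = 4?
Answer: -455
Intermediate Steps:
U(Q, z) = -2 (U(Q, z) = -5 + (1/2)*6 = -5 + 3 = -2)
K(C, Y) = 4 - 4*Y + C*Y (K(C, Y) = (Y*C + (-8 + 4)*Y) + 4 = (C*Y - 4*Y) + 4 = (-4*Y + C*Y) + 4 = 4 - 4*Y + C*Y)
K((5 + 6)*5, U(4, 1)) - 357 = (4 - 4*(-2) + ((5 + 6)*5)*(-2)) - 357 = (4 + 8 + (11*5)*(-2)) - 357 = (4 + 8 + 55*(-2)) - 357 = (4 + 8 - 110) - 357 = -98 - 357 = -455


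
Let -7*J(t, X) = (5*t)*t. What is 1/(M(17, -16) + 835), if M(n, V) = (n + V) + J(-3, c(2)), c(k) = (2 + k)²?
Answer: 7/5807 ≈ 0.0012054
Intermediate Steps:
J(t, X) = -5*t²/7 (J(t, X) = -5*t*t/7 = -5*t²/7)
M(n, V) = -45/7 + V + n (M(n, V) = (n + V) - 5/7*(-3)² = (V + n) - 5/7*9 = (V + n) - 45/7 = -45/7 + V + n)
1/(M(17, -16) + 835) = 1/((-45/7 - 16 + 17) + 835) = 1/(-38/7 + 835) = 1/(5807/7) = 7/5807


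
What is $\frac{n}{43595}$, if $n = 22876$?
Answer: $\frac{22876}{43595} \approx 0.52474$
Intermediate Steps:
$\frac{n}{43595} = \frac{22876}{43595}$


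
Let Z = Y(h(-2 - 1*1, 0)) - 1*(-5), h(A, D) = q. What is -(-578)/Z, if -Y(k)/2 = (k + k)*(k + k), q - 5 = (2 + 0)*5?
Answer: -578/1795 ≈ -0.32201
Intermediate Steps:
q = 15 (q = 5 + (2 + 0)*5 = 5 + 2*5 = 5 + 10 = 15)
h(A, D) = 15
Y(k) = -8*k**2 (Y(k) = -2*(k + k)*(k + k) = -2*2*k*2*k = -8*k**2)
Z = -1795 (Z = -8*15**2 - 1*(-5) = -8*225 + 5 = -1800 + 5 = -1795)
-(-578)/Z = -(-578)/(-1795) = -(-578)*(-1)/1795 = -34*17/1795 = -578/1795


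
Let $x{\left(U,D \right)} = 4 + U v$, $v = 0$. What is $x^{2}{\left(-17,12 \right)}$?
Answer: $16$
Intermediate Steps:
$x{\left(U,D \right)} = 4$ ($x{\left(U,D \right)} = 4 + U 0 = 4 + 0 = 4$)
$x^{2}{\left(-17,12 \right)} = 4^{2} = 16$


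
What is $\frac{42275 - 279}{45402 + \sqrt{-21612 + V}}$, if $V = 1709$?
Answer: $\frac{1906702392}{2061361507} - \frac{41996 i \sqrt{19903}}{2061361507} \approx 0.92497 - 0.0028742 i$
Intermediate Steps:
$\frac{42275 - 279}{45402 + \sqrt{-21612 + V}} = \frac{42275 - 279}{45402 + \sqrt{-21612 + 1709}} = \frac{41996}{45402 + \sqrt{-19903}} = \frac{41996}{45402 + i \sqrt{19903}}$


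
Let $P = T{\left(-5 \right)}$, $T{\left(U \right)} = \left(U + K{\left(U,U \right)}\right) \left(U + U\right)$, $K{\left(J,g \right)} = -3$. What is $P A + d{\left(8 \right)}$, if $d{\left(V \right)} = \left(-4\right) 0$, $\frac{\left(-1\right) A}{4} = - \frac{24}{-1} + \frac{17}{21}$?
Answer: $- \frac{166720}{21} \approx -7939.0$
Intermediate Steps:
$A = - \frac{2084}{21}$ ($A = - 4 \left(- \frac{24}{-1} + \frac{17}{21}\right) = - 4 \left(\left(-24\right) \left(-1\right) + 17 \cdot \frac{1}{21}\right) = - 4 \left(24 + \frac{17}{21}\right) = \left(-4\right) \frac{521}{21} = - \frac{2084}{21} \approx -99.238$)
$d{\left(V \right)} = 0$
$T{\left(U \right)} = 2 U \left(-3 + U\right)$ ($T{\left(U \right)} = \left(U - 3\right) \left(U + U\right) = \left(-3 + U\right) 2 U = 2 U \left(-3 + U\right)$)
$P = 80$ ($P = 2 \left(-5\right) \left(-3 - 5\right) = 2 \left(-5\right) \left(-8\right) = 80$)
$P A + d{\left(8 \right)} = 80 \left(- \frac{2084}{21}\right) + 0 = - \frac{166720}{21} + 0 = - \frac{166720}{21}$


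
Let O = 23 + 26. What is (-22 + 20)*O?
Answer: -98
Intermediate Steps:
O = 49
(-22 + 20)*O = (-22 + 20)*49 = -2*49 = -98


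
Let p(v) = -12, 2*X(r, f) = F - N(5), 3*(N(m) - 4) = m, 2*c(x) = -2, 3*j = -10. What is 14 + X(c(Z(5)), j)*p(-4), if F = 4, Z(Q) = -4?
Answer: 24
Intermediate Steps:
j = -10/3 (j = (⅓)*(-10) = -10/3 ≈ -3.3333)
c(x) = -1 (c(x) = (½)*(-2) = -1)
N(m) = 4 + m/3
X(r, f) = -⅚ (X(r, f) = (4 - (4 + (⅓)*5))/2 = (4 - (4 + 5/3))/2 = (4 - 1*17/3)/2 = (4 - 17/3)/2 = (½)*(-5/3) = -⅚)
14 + X(c(Z(5)), j)*p(-4) = 14 - ⅚*(-12) = 14 + 10 = 24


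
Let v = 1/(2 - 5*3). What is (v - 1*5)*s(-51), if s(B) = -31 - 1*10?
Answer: 2706/13 ≈ 208.15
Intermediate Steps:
v = -1/13 (v = 1/(2 - 15) = 1/(-13) = -1/13 ≈ -0.076923)
s(B) = -41 (s(B) = -31 - 10 = -41)
(v - 1*5)*s(-51) = (-1/13 - 1*5)*(-41) = (-1/13 - 5)*(-41) = -66/13*(-41) = 2706/13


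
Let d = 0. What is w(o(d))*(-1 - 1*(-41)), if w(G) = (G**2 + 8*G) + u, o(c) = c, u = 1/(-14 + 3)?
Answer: -40/11 ≈ -3.6364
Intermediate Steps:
u = -1/11 (u = 1/(-11) = -1/11 ≈ -0.090909)
w(G) = -1/11 + G**2 + 8*G (w(G) = (G**2 + 8*G) - 1/11 = -1/11 + G**2 + 8*G)
w(o(d))*(-1 - 1*(-41)) = (-1/11 + 0**2 + 8*0)*(-1 - 1*(-41)) = (-1/11 + 0 + 0)*(-1 + 41) = -1/11*40 = -40/11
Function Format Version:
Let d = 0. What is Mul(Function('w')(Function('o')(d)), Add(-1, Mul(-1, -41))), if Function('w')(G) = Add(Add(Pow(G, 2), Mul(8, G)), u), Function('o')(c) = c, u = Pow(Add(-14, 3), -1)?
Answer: Rational(-40, 11) ≈ -3.6364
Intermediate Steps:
u = Rational(-1, 11) (u = Pow(-11, -1) = Rational(-1, 11) ≈ -0.090909)
Function('w')(G) = Add(Rational(-1, 11), Pow(G, 2), Mul(8, G)) (Function('w')(G) = Add(Add(Pow(G, 2), Mul(8, G)), Rational(-1, 11)) = Add(Rational(-1, 11), Pow(G, 2), Mul(8, G)))
Mul(Function('w')(Function('o')(d)), Add(-1, Mul(-1, -41))) = Mul(Add(Rational(-1, 11), Pow(0, 2), Mul(8, 0)), Add(-1, Mul(-1, -41))) = Mul(Add(Rational(-1, 11), 0, 0), Add(-1, 41)) = Mul(Rational(-1, 11), 40) = Rational(-40, 11)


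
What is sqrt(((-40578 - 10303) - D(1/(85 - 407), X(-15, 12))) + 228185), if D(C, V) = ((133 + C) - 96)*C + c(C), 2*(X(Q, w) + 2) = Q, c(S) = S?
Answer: sqrt(18383600171)/322 ≈ 421.08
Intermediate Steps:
X(Q, w) = -2 + Q/2
D(C, V) = C + C*(37 + C) (D(C, V) = ((133 + C) - 96)*C + C = (37 + C)*C + C = C*(37 + C) + C = C + C*(37 + C))
sqrt(((-40578 - 10303) - D(1/(85 - 407), X(-15, 12))) + 228185) = sqrt(((-40578 - 10303) - (38 + 1/(85 - 407))/(85 - 407)) + 228185) = sqrt((-50881 - (38 + 1/(-322))/(-322)) + 228185) = sqrt((-50881 - (-1)*(38 - 1/322)/322) + 228185) = sqrt((-50881 - (-1)*12235/(322*322)) + 228185) = sqrt((-50881 - 1*(-12235/103684)) + 228185) = sqrt((-50881 + 12235/103684) + 228185) = sqrt(-5275533369/103684 + 228185) = sqrt(18383600171/103684) = sqrt(18383600171)/322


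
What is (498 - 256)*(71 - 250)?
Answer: -43318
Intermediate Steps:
(498 - 256)*(71 - 250) = 242*(-179) = -43318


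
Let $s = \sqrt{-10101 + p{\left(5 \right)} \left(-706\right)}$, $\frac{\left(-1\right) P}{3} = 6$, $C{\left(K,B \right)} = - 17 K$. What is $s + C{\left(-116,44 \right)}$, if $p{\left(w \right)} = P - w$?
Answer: $1972 + 19 \sqrt{17} \approx 2050.3$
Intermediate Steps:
$P = -18$ ($P = \left(-3\right) 6 = -18$)
$p{\left(w \right)} = -18 - w$
$s = 19 \sqrt{17}$ ($s = \sqrt{-10101 + \left(-18 - 5\right) \left(-706\right)} = \sqrt{-10101 - -16238} = \sqrt{-10101 + 16238} = \sqrt{6137} = 19 \sqrt{17} \approx 78.339$)
$s + C{\left(-116,44 \right)} = 19 \sqrt{17} - -1972 = 19 \sqrt{17} + 1972 = 1972 + 19 \sqrt{17}$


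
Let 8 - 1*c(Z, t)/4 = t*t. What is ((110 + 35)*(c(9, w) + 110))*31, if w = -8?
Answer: -512430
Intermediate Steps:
c(Z, t) = 32 - 4*t² (c(Z, t) = 32 - 4*t*t = 32 - 4*t²)
((110 + 35)*(c(9, w) + 110))*31 = ((110 + 35)*((32 - 4*(-8)²) + 110))*31 = (145*((32 - 4*64) + 110))*31 = (145*((32 - 256) + 110))*31 = (145*(-224 + 110))*31 = (145*(-114))*31 = -16530*31 = -512430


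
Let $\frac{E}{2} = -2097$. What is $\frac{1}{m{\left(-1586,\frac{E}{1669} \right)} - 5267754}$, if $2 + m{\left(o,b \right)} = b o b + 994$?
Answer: $- \frac{2785561}{14698783986178} \approx -1.8951 \cdot 10^{-7}$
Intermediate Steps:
$E = -4194$ ($E = 2 \left(-2097\right) = -4194$)
$m{\left(o,b \right)} = 992 + o b^{2}$ ($m{\left(o,b \right)} = -2 + \left(b o b + 994\right) = -2 + \left(o b^{2} + 994\right) = -2 + \left(994 + o b^{2}\right) = 992 + o b^{2}$)
$\frac{1}{m{\left(-1586,\frac{E}{1669} \right)} - 5267754} = \frac{1}{\left(992 - 1586 \left(- \frac{4194}{1669}\right)^{2}\right) - 5267754} = \frac{1}{\left(992 - \frac{27897162696}{2785561}\right) - 5267754} = \frac{1}{- \frac{25133886184}{2785561} - 5267754} = \frac{1}{- \frac{14698783986178}{2785561}} = - \frac{2785561}{14698783986178}$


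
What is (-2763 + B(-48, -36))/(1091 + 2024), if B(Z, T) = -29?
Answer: -2792/3115 ≈ -0.89631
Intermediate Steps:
(-2763 + B(-48, -36))/(1091 + 2024) = (-2763 - 29)/(1091 + 2024) = -2792/3115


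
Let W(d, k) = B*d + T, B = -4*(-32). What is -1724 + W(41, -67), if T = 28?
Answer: 3552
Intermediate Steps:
B = 128
W(d, k) = 28 + 128*d (W(d, k) = 128*d + 28 = 28 + 128*d)
-1724 + W(41, -67) = -1724 + (28 + 128*41) = -1724 + (28 + 5248) = -1724 + 5276 = 3552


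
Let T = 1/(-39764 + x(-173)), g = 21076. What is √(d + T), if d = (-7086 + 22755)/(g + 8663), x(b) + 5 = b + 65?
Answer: √82328351203028258/395300701 ≈ 0.72585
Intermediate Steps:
x(b) = 60 + b (x(b) = -5 + (b + 65) = -5 + (65 + b) = 60 + b)
d = 5223/9913 (d = (-7086 + 22755)/(21076 + 8663) = 15669/29739 = 15669*(1/29739) = 5223/9913 ≈ 0.52688)
T = -1/39877 (T = 1/(-39764 + (60 - 173)) = 1/(-39764 - 113) = 1/(-39877) = -1/39877 ≈ -2.5077e-5)
√(d + T) = √(5223/9913 - 1/39877) = √(208267658/395300701) = √82328351203028258/395300701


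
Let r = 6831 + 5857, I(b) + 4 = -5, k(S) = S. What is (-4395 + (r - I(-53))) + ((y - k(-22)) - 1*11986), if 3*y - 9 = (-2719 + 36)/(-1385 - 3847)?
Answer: -57428981/15696 ≈ -3658.8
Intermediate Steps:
y = 49771/15696 (y = 3 + ((-2719 + 36)/(-1385 - 3847))/3 = 3 + (-2683/(-5232))/3 = 3 + (-2683*(-1/5232))/3 = 3 + (⅓)*(2683/5232) = 3 + 2683/15696 = 49771/15696 ≈ 3.1709)
I(b) = -9 (I(b) = -4 - 5 = -9)
r = 12688
(-4395 + (r - I(-53))) + ((y - k(-22)) - 1*11986) = (-4395 + (12688 - 1*(-9))) + ((49771/15696 - 1*(-22)) - 1*11986) = (-4395 + (12688 + 9)) + ((49771/15696 + 22) - 11986) = (-4395 + 12697) + (395083/15696 - 11986) = 8302 - 187737173/15696 = -57428981/15696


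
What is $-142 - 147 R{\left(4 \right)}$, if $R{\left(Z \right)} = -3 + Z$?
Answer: $-289$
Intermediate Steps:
$-142 - 147 R{\left(4 \right)} = -142 - 147 \left(-3 + 4\right) = -142 - 147 = -289$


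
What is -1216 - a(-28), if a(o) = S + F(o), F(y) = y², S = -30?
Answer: -1970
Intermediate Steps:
a(o) = -30 + o²
-1216 - a(-28) = -1216 - (-30 + (-28)²) = -1216 - (-30 + 784) = -1216 - 1*754 = -1216 - 754 = -1970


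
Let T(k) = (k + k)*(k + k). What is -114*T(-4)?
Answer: -7296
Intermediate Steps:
T(k) = 4*k**2 (T(k) = (2*k)*(2*k) = 4*k**2)
-114*T(-4) = -456*(-4)**2 = -456*16 = -114*64 = -7296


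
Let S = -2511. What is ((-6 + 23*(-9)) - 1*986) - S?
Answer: 1312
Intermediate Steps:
((-6 + 23*(-9)) - 1*986) - S = ((-6 + 23*(-9)) - 1*986) - 1*(-2511) = ((-6 - 207) - 986) + 2511 = (-213 - 986) + 2511 = -1199 + 2511 = 1312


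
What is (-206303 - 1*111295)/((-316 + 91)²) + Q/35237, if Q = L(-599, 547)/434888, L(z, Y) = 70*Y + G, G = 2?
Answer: -405576413566349/64648751298750 ≈ -6.2735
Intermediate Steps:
L(z, Y) = 2 + 70*Y (L(z, Y) = 70*Y + 2 = 2 + 70*Y)
Q = 9573/108722 (Q = (2 + 70*547)/434888 = (2 + 38290)*(1/434888) = 38292*(1/434888) = 9573/108722 ≈ 0.088050)
(-206303 - 1*111295)/((-316 + 91)²) + Q/35237 = (-206303 - 1*111295)/((-316 + 91)²) + (9573/108722)/35237 = (-206303 - 111295)/((-225)²) + (9573/108722)*(1/35237) = -317598/50625 + 9573/3831037114 = -317598*1/50625 + 9573/3831037114 = -105866/16875 + 9573/3831037114 = -405576413566349/64648751298750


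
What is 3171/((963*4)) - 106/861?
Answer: 85997/122836 ≈ 0.70010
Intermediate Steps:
3171/((963*4)) - 106/861 = 3171/3852 - 106*1/861 = 3171*(1/3852) - 106/861 = 1057/1284 - 106/861 = 85997/122836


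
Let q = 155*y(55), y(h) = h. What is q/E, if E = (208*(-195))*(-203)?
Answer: 1705/1646736 ≈ 0.0010354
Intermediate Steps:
q = 8525 (q = 155*55 = 8525)
E = 8233680 (E = -40560*(-203) = 8233680)
q/E = 8525/8233680 = 8525*(1/8233680) = 1705/1646736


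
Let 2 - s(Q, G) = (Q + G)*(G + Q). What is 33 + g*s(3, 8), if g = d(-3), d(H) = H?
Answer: 390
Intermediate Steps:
g = -3
s(Q, G) = 2 - (G + Q)² (s(Q, G) = 2 - (Q + G)*(G + Q) = 2 - (G + Q)*(G + Q) = 2 - (G + Q)²)
33 + g*s(3, 8) = 33 - 3*(2 - (8 + 3)²) = 33 - 3*(2 - 1*11²) = 33 - 3*(2 - 1*121) = 33 - 3*(2 - 121) = 33 - 3*(-119) = 33 + 357 = 390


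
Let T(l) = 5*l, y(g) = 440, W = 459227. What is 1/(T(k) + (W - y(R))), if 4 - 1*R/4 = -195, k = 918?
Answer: 1/463377 ≈ 2.1581e-6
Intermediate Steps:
R = 796 (R = 16 - 4*(-195) = 16 + 780 = 796)
1/(T(k) + (W - y(R))) = 1/(5*918 + (459227 - 1*440)) = 1/(4590 + (459227 - 440)) = 1/(4590 + 458787) = 1/463377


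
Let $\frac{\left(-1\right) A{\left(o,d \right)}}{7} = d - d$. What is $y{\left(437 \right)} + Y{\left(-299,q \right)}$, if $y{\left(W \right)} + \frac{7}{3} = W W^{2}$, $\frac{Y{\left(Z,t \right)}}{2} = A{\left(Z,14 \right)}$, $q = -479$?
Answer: $\frac{250360352}{3} \approx 8.3453 \cdot 10^{7}$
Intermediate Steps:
$A{\left(o,d \right)} = 0$ ($A{\left(o,d \right)} = - 7 \left(d - d\right) = \left(-7\right) 0 = 0$)
$Y{\left(Z,t \right)} = 0$ ($Y{\left(Z,t \right)} = 2 \cdot 0 = 0$)
$y{\left(W \right)} = - \frac{7}{3} + W^{3}$ ($y{\left(W \right)} = - \frac{7}{3} + W W^{2} = - \frac{7}{3} + W^{3}$)
$y{\left(437 \right)} + Y{\left(-299,q \right)} = \left(- \frac{7}{3} + 437^{3}\right) + 0 = \left(- \frac{7}{3} + 83453453\right) + 0 = \frac{250360352}{3} + 0 = \frac{250360352}{3}$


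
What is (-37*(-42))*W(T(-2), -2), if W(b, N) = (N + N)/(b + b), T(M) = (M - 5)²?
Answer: -444/7 ≈ -63.429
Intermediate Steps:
T(M) = (-5 + M)²
W(b, N) = N/b (W(b, N) = (2*N)/((2*b)) = (2*N)*(1/(2*b)) = N/b)
(-37*(-42))*W(T(-2), -2) = (-37*(-42))*(-2/(-5 - 2)²) = 1554*(-2/((-7)²)) = 1554*(-2/49) = -444/7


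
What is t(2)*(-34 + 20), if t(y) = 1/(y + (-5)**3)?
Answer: 14/123 ≈ 0.11382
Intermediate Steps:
t(y) = 1/(-125 + y) (t(y) = 1/(y - 125) = 1/(-125 + y))
t(2)*(-34 + 20) = (-34 + 20)/(-125 + 2) = -14/(-123) = -1/123*(-14) = 14/123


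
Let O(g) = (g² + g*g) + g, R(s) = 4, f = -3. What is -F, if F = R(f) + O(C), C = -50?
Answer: -4954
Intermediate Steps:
O(g) = g + 2*g² (O(g) = (g² + g²) + g = 2*g² + g = g + 2*g²)
F = 4954 (F = 4 - 50*(1 + 2*(-50)) = 4 - 50*(1 - 100) = 4 - 50*(-99) = 4 + 4950 = 4954)
-F = -1*4954 = -4954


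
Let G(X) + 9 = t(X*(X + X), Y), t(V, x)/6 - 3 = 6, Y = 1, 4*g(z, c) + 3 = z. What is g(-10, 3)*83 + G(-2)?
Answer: -899/4 ≈ -224.75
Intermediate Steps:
g(z, c) = -3/4 + z/4
t(V, x) = 54 (t(V, x) = 18 + 6*6 = 18 + 36 = 54)
G(X) = 45 (G(X) = -9 + 54 = 45)
g(-10, 3)*83 + G(-2) = (-3/4 + (1/4)*(-10))*83 + 45 = (-3/4 - 5/2)*83 + 45 = -13/4*83 + 45 = -1079/4 + 45 = -899/4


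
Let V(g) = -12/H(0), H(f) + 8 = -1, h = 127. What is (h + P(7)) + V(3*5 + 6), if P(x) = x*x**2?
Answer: 1414/3 ≈ 471.33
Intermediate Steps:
H(f) = -9 (H(f) = -8 - 1 = -9)
P(x) = x**3
V(g) = 4/3 (V(g) = -12/(-9) = -12*(-1)/9 = -1*(-4/3) = 4/3)
(h + P(7)) + V(3*5 + 6) = (127 + 7**3) + 4/3 = (127 + 343) + 4/3 = 470 + 4/3 = 1414/3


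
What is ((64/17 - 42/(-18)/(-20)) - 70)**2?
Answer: 4580447041/1040400 ≈ 4402.6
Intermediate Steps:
((64/17 - 42/(-18)/(-20)) - 70)**2 = ((64*(1/17) - 42*(-1/18)*(-1/20)) - 70)**2 = ((64/17 + (7/3)*(-1/20)) - 70)**2 = ((64/17 - 7/60) - 70)**2 = (3721/1020 - 70)**2 = (-67679/1020)**2 = 4580447041/1040400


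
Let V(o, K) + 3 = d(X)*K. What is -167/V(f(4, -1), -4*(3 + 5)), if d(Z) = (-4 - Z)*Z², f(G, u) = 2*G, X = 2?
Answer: -167/765 ≈ -0.21830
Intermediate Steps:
d(Z) = Z²*(-4 - Z)
V(o, K) = -3 - 24*K (V(o, K) = -3 + (2²*(-4 - 1*2))*K = -3 + (4*(-4 - 2))*K = -3 + (4*(-6))*K = -3 - 24*K)
-167/V(f(4, -1), -4*(3 + 5)) = -167/(-3 - (-96)*(3 + 5)) = -167/(-3 - (-96)*8) = -167/(-3 - 24*(-32)) = -167/(-3 + 768) = -167/765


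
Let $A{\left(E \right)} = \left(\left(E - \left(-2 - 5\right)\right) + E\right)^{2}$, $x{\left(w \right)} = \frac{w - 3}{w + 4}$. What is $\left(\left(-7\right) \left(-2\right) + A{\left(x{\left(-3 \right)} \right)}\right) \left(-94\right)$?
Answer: $-3666$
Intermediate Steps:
$x{\left(w \right)} = \frac{-3 + w}{4 + w}$
$A{\left(E \right)} = \left(7 + 2 E\right)^{2}$ ($A{\left(E \right)} = \left(\left(E - \left(-2 - 5\right)\right) + E\right)^{2} = \left(\left(E - -7\right) + E\right)^{2} = \left(\left(E + 7\right) + E\right)^{2} = \left(\left(7 + E\right) + E\right)^{2} = \left(7 + 2 E\right)^{2}$)
$\left(\left(-7\right) \left(-2\right) + A{\left(x{\left(-3 \right)} \right)}\right) \left(-94\right) = \left(\left(-7\right) \left(-2\right) + \left(7 + 2 \frac{-3 - 3}{4 - 3}\right)^{2}\right) \left(-94\right) = \left(14 + \left(7 + 2 \cdot 1^{-1} \left(-6\right)\right)^{2}\right) \left(-94\right) = \left(14 + \left(7 + 2 \cdot 1 \left(-6\right)\right)^{2}\right) \left(-94\right) = \left(14 + \left(7 + 2 \left(-6\right)\right)^{2}\right) \left(-94\right) = \left(14 + \left(7 - 12\right)^{2}\right) \left(-94\right) = \left(14 + \left(-5\right)^{2}\right) \left(-94\right) = \left(14 + 25\right) \left(-94\right) = 39 \left(-94\right) = -3666$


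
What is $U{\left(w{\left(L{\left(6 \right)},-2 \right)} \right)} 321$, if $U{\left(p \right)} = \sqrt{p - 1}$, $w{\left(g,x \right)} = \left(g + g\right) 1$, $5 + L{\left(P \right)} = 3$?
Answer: $321 i \sqrt{5} \approx 717.78 i$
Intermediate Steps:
$L{\left(P \right)} = -2$ ($L{\left(P \right)} = -5 + 3 = -2$)
$w{\left(g,x \right)} = 2 g$ ($w{\left(g,x \right)} = 2 g 1 = 2 g$)
$U{\left(p \right)} = \sqrt{-1 + p}$
$U{\left(w{\left(L{\left(6 \right)},-2 \right)} \right)} 321 = \sqrt{-1 + 2 \left(-2\right)} 321 = \sqrt{-1 - 4} \cdot 321 = \sqrt{-5} \cdot 321 = i \sqrt{5} \cdot 321 = 321 i \sqrt{5}$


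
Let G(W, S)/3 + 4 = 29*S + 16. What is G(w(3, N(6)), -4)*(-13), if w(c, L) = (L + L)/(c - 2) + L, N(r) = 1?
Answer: 4056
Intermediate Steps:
w(c, L) = L + 2*L/(-2 + c) (w(c, L) = (2*L)/(-2 + c) + L = 2*L/(-2 + c) + L = L + 2*L/(-2 + c))
G(W, S) = 36 + 87*S (G(W, S) = -12 + 3*(29*S + 16) = -12 + 3*(16 + 29*S) = -12 + (48 + 87*S) = 36 + 87*S)
G(w(3, N(6)), -4)*(-13) = (36 + 87*(-4))*(-13) = (36 - 348)*(-13) = -312*(-13) = 4056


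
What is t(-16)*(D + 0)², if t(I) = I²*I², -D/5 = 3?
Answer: 14745600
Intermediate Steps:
D = -15 (D = -5*3 = -15)
t(I) = I⁴
t(-16)*(D + 0)² = (-16)⁴*(-15 + 0)² = 65536*(-15)² = 65536*225 = 14745600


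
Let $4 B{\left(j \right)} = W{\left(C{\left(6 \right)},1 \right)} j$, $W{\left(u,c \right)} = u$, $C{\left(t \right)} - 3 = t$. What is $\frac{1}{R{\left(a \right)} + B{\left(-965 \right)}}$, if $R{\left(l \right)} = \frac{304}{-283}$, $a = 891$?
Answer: $- \frac{1132}{2459071} \approx -0.00046034$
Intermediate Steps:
$C{\left(t \right)} = 3 + t$
$B{\left(j \right)} = \frac{9 j}{4}$ ($B{\left(j \right)} = \frac{\left(3 + 6\right) j}{4} = \frac{9 j}{4}$)
$R{\left(l \right)} = - \frac{304}{283}$ ($R{\left(l \right)} = 304 \left(- \frac{1}{283}\right) = - \frac{304}{283}$)
$\frac{1}{R{\left(a \right)} + B{\left(-965 \right)}} = \frac{1}{- \frac{304}{283} + \frac{9}{4} \left(-965\right)} = \frac{1}{- \frac{304}{283} - \frac{8685}{4}} = \frac{1}{- \frac{2459071}{1132}} = - \frac{1132}{2459071}$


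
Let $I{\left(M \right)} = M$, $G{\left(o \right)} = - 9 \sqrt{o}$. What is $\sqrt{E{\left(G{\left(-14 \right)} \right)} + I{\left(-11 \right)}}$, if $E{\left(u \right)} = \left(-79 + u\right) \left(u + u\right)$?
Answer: $\sqrt{-2279 + 1422 i \sqrt{14}} \approx 41.888 + 63.511 i$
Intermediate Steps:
$E{\left(u \right)} = 2 u \left(-79 + u\right)$ ($E{\left(u \right)} = \left(-79 + u\right) 2 u = 2 u \left(-79 + u\right)$)
$\sqrt{E{\left(G{\left(-14 \right)} \right)} + I{\left(-11 \right)}} = \sqrt{2 \left(- 9 \sqrt{-14}\right) \left(-79 - 9 \sqrt{-14}\right) - 11} = \sqrt{2 \left(- 9 i \sqrt{14}\right) \left(-79 - 9 i \sqrt{14}\right) - 11} = \sqrt{- 18 i \sqrt{14} \left(-79 - 9 i \sqrt{14}\right) - 11} = \sqrt{-11 - 18 i \sqrt{14} \left(-79 - 9 i \sqrt{14}\right)}$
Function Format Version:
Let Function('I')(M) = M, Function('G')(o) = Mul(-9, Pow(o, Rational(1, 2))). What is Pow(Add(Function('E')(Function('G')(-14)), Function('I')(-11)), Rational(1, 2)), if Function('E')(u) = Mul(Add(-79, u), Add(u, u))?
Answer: Pow(Add(-2279, Mul(1422, I, Pow(14, Rational(1, 2)))), Rational(1, 2)) ≈ Add(41.888, Mul(63.511, I))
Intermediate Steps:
Function('E')(u) = Mul(2, u, Add(-79, u)) (Function('E')(u) = Mul(Add(-79, u), Mul(2, u)) = Mul(2, u, Add(-79, u)))
Pow(Add(Function('E')(Function('G')(-14)), Function('I')(-11)), Rational(1, 2)) = Pow(Add(Mul(2, Mul(-9, Pow(-14, Rational(1, 2))), Add(-79, Mul(-9, Pow(-14, Rational(1, 2))))), -11), Rational(1, 2)) = Pow(Add(Mul(2, Mul(-9, Mul(I, Pow(14, Rational(1, 2)))), Add(-79, Mul(-9, Mul(I, Pow(14, Rational(1, 2)))))), -11), Rational(1, 2)) = Pow(Add(Mul(2, Mul(-9, I, Pow(14, Rational(1, 2))), Add(-79, Mul(-9, I, Pow(14, Rational(1, 2))))), -11), Rational(1, 2)) = Pow(Add(Mul(-18, I, Pow(14, Rational(1, 2)), Add(-79, Mul(-9, I, Pow(14, Rational(1, 2))))), -11), Rational(1, 2)) = Pow(Add(-11, Mul(-18, I, Pow(14, Rational(1, 2)), Add(-79, Mul(-9, I, Pow(14, Rational(1, 2)))))), Rational(1, 2))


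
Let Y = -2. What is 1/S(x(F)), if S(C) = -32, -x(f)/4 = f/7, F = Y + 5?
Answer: -1/32 ≈ -0.031250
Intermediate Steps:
F = 3 (F = -2 + 5 = 3)
x(f) = -4*f/7
1/S(x(F)) = 1/(-32) = -1/32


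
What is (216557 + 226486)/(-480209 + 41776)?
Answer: -443043/438433 ≈ -1.0105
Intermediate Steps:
(216557 + 226486)/(-480209 + 41776) = 443043/(-438433) = 443043*(-1/438433) = -443043/438433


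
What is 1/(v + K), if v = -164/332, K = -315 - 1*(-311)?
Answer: -83/373 ≈ -0.22252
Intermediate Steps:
K = -4 (K = -315 + 311 = -4)
v = -41/83 (v = -164*1/332 = -41/83 ≈ -0.49398)
1/(v + K) = 1/(-41/83 - 4) = 1/(-373/83) = -83/373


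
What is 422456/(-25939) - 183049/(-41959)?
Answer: -12977723293/1088374501 ≈ -11.924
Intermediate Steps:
422456/(-25939) - 183049/(-41959) = 422456*(-1/25939) - 183049*(-1/41959) = -422456/25939 + 183049/41959 = -12977723293/1088374501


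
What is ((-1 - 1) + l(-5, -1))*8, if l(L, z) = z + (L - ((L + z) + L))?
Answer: 24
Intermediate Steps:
l(L, z) = -L (l(L, z) = z + (L - (z + 2*L)) = z + (L + (-z - 2*L)) = z + (-L - z) = -L)
((-1 - 1) + l(-5, -1))*8 = ((-1 - 1) - 1*(-5))*8 = (-2 + 5)*8 = 3*8 = 24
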